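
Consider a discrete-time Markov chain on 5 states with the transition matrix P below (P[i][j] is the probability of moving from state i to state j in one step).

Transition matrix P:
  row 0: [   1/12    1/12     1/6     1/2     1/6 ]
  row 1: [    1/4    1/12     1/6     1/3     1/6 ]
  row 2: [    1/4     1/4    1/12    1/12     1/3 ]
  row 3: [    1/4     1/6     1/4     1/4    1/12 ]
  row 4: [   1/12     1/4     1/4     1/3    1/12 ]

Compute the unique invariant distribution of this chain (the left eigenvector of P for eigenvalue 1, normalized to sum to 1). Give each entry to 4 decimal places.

Balance equations π_j = Σ_i π_i·P[i][j]:
  π_0 = 1/12·π_0 + 1/4·π_1 + 1/4·π_2 + 1/4·π_3 + 1/12·π_4
  π_1 = 1/12·π_0 + 1/12·π_1 + 1/4·π_2 + 1/6·π_3 + 1/4·π_4
  π_2 = 1/6·π_0 + 1/6·π_1 + 1/12·π_2 + 1/4·π_3 + 1/4·π_4
  π_3 = 1/2·π_0 + 1/3·π_1 + 1/12·π_2 + 1/4·π_3 + 1/3·π_4
  normalize: π_0 + π_1 + π_2 + π_3 + π_4 = 1
Solving the linear system gives exactly π = [5905/30854, 5121/30854, 2912/15427, 4529/15427, 2473/15427].

π = [0.1914, 0.1660, 0.1888, 0.2936, 0.1603]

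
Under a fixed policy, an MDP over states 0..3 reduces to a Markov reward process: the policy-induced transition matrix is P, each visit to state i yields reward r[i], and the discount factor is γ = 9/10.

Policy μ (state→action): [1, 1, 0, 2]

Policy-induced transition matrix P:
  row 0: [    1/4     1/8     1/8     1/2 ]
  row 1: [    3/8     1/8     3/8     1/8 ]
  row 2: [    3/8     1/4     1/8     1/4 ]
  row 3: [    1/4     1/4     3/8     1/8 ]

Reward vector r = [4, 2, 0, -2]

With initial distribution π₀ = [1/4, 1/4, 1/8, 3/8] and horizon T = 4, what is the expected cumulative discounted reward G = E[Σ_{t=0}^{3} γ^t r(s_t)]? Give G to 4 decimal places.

G = 3.3641

t=0: π = [0.2500, 0.2500, 0.1250, 0.3750], E[r] = 0.7500, γ^t·E[r] = 0.750000, running G = 0.750000
t=1: π = [0.2969, 0.1875, 0.2813, 0.2344], E[r] = 1.0938, γ^t·E[r] = 0.984375, running G = 1.734375
t=2: π = [0.3086, 0.1895, 0.2305, 0.2715], E[r] = 1.0703, γ^t·E[r] = 0.866953, running G = 2.601328
t=3: π = [0.3025, 0.1877, 0.2402, 0.2695], E[r] = 1.0464, γ^t·E[r] = 0.762816, running G = 3.364144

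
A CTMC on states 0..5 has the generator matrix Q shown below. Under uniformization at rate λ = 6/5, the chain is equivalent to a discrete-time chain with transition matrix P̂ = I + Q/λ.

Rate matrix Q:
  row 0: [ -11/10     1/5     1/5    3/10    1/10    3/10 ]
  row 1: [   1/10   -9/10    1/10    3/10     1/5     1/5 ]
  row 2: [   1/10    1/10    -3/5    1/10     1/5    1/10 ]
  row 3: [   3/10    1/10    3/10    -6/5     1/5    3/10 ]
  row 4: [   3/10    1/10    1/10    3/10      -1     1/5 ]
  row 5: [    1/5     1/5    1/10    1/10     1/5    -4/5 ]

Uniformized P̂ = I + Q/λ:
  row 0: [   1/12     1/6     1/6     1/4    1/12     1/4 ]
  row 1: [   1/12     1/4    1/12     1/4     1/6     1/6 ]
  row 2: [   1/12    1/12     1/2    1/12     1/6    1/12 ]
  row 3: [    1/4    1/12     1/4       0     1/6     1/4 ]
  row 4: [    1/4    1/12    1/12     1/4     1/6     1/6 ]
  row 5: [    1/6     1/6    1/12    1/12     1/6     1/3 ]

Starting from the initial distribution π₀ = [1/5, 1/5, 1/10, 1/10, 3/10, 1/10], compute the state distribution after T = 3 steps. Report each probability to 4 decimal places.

t=0: π = [0.2000, 0.2000, 0.1000, 0.1000, 0.3000, 0.1000]
t=1: π = [0.1583, 0.1417, 0.1583, 0.1917, 0.1500, 0.2000]
t=2: π = [0.1569, 0.1368, 0.1944, 0.1424, 0.1535, 0.2160]
t=3: π = [0.1506, 0.1372, 0.2012, 0.1460, 0.1536, 0.2114]

π = [0.1506, 0.1372, 0.2012, 0.1460, 0.1536, 0.2114]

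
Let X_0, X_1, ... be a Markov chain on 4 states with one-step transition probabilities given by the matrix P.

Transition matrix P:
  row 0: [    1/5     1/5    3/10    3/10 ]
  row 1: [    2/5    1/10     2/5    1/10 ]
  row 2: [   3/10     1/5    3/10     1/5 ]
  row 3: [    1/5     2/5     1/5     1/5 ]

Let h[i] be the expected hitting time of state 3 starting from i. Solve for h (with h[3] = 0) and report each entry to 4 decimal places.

h = [4.3137, 5.1373, 4.7451, 0.0000]

First-step conditioning: h[3] = 0; for i ≠ 3, h[i] = 1 + Σ_k P[i][k]·h[k].
  h[0] = 1 + 1/5·h[0] + 1/5·h[1] + 3/10·h[2]
  h[1] = 1 + 2/5·h[0] + 1/10·h[1] + 2/5·h[2]
  h[2] = 1 + 3/10·h[0] + 1/5·h[1] + 3/10·h[2]
Solving the 3×3 linear system over states ≠ 3 gives exactly h = [220/51, 262/51, 242/51, 0] (h[3] = 0 is the target).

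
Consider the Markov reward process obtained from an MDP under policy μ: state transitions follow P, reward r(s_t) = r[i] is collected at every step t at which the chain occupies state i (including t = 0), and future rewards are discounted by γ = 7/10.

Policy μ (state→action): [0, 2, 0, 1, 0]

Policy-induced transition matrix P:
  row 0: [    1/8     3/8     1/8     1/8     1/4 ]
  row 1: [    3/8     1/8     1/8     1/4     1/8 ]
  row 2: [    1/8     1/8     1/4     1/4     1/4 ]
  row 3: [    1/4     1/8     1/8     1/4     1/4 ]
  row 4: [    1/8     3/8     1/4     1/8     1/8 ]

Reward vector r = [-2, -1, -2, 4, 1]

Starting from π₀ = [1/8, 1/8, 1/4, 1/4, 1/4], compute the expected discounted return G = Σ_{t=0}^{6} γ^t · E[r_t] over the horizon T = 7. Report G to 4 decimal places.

t=0: π = [0.1250, 0.1250, 0.2500, 0.2500, 0.2500], E[r] = 0.3750, γ^t·E[r] = 0.375000, running G = 0.375000
t=1: π = [0.1875, 0.2188, 0.1875, 0.2031, 0.2031], E[r] = 0.0469, γ^t·E[r] = 0.032813, running G = 0.407813
t=2: π = [0.2051, 0.2227, 0.1738, 0.2012, 0.1973], E[r] = 0.0215, γ^t·E[r] = 0.010527, running G = 0.418340
t=3: π = [0.2058, 0.2256, 0.1714, 0.1997, 0.1975], E[r] = 0.0164, γ^t·E[r] = 0.005611, running G = 0.423950
t=4: π = [0.2064, 0.2258, 0.1711, 0.1996, 0.1971], E[r] = 0.0147, γ^t·E[r] = 0.003524, running G = 0.427475
t=5: π = [0.2064, 0.2259, 0.1710, 0.1996, 0.1971], E[r] = 0.0147, γ^t·E[r] = 0.002464, running G = 0.429939
t=6: π = [0.2064, 0.2259, 0.1710, 0.1996, 0.1971], E[r] = 0.0146, γ^t·E[r] = 0.001718, running G = 0.431657

G = 0.4317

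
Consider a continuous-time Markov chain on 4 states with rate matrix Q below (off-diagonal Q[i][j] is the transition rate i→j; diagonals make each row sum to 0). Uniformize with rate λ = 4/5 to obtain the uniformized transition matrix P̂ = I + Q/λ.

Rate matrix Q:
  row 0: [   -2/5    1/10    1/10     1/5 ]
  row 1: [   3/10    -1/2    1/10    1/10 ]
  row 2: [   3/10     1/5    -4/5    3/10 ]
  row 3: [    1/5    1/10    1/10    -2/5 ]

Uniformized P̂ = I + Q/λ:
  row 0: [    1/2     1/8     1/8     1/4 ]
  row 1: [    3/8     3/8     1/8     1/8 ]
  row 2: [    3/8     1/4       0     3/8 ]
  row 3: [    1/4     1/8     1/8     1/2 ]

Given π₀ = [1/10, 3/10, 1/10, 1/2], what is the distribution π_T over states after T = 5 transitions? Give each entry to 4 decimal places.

t=0: π = [0.1000, 0.3000, 0.1000, 0.5000]
t=1: π = [0.3250, 0.2125, 0.1125, 0.3500]
t=2: π = [0.3719, 0.1922, 0.1109, 0.3250]
t=3: π = [0.3809, 0.1869, 0.1111, 0.3211]
t=4: π = [0.3825, 0.1856, 0.1111, 0.3208]
t=5: π = [0.3827, 0.1853, 0.1111, 0.3209]

π = [0.3827, 0.1853, 0.1111, 0.3209]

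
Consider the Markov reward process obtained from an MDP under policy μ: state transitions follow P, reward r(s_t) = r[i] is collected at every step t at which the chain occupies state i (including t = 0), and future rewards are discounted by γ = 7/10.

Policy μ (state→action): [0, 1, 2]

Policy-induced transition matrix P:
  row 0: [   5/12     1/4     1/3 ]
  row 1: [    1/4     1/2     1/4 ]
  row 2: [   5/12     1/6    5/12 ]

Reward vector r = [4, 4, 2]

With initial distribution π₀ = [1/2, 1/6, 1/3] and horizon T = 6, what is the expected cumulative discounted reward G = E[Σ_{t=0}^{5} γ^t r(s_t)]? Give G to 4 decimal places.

G = 9.7717

t=0: π = [0.5000, 0.1667, 0.3333], E[r] = 3.3333, γ^t·E[r] = 3.333333, running G = 3.333333
t=1: π = [0.3889, 0.2639, 0.3472], E[r] = 3.3056, γ^t·E[r] = 2.313889, running G = 5.647222
t=2: π = [0.3727, 0.2870, 0.3403], E[r] = 3.3194, γ^t·E[r] = 1.626528, running G = 7.273750
t=3: π = [0.3688, 0.2934, 0.3378], E[r] = 3.3245, γ^t·E[r] = 1.140290, running G = 8.414040
t=4: π = [0.3678, 0.2952, 0.3370], E[r] = 3.3259, γ^t·E[r] = 0.798558, running G = 9.212598
t=5: π = [0.3675, 0.2957, 0.3368], E[r] = 3.3264, γ^t·E[r] = 0.559062, running G = 9.771659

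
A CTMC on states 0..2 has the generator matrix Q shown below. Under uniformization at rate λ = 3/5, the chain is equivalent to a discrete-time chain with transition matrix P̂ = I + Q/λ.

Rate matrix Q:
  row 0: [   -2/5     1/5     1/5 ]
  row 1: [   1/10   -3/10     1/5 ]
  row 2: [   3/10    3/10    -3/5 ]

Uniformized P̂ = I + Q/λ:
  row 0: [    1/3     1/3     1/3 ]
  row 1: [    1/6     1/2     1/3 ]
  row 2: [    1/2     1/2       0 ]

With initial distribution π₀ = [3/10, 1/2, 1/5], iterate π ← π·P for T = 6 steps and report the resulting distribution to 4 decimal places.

t=0: π = [0.3000, 0.5000, 0.2000]
t=1: π = [0.2833, 0.4500, 0.2667]
t=2: π = [0.3028, 0.4528, 0.2444]
t=3: π = [0.2986, 0.4495, 0.2519]
t=4: π = [0.3004, 0.4502, 0.2494]
t=5: π = [0.2999, 0.4499, 0.2502]
t=6: π = [0.3000, 0.4500, 0.2499]

π = [0.3000, 0.4500, 0.2499]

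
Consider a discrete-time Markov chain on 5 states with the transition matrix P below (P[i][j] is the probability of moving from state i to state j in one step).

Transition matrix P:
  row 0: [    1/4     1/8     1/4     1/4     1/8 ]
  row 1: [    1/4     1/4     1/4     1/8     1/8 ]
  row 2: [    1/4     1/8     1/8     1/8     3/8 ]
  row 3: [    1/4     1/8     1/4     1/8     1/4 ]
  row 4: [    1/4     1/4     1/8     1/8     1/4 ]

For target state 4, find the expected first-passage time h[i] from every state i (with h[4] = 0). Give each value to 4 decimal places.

h = [4.9197, 4.9978, 3.8872, 4.3731, 0.0000]

First-step conditioning: h[4] = 0; for i ≠ 4, h[i] = 1 + Σ_k P[i][k]·h[k].
  h[0] = 1 + 1/4·h[0] + 1/8·h[1] + 1/4·h[2] + 1/4·h[3]
  h[1] = 1 + 1/4·h[0] + 1/4·h[1] + 1/4·h[2] + 1/8·h[3]
  h[2] = 1 + 1/4·h[0] + 1/8·h[1] + 1/8·h[2] + 1/8·h[3]
  h[3] = 1 + 1/4·h[0] + 1/8·h[1] + 1/4·h[2] + 1/8·h[3]
Solving the 4×4 linear system over states ≠ 4 gives exactly h = [2268/461, 2304/461, 1792/461, 2016/461, 0] (h[4] = 0 is the target).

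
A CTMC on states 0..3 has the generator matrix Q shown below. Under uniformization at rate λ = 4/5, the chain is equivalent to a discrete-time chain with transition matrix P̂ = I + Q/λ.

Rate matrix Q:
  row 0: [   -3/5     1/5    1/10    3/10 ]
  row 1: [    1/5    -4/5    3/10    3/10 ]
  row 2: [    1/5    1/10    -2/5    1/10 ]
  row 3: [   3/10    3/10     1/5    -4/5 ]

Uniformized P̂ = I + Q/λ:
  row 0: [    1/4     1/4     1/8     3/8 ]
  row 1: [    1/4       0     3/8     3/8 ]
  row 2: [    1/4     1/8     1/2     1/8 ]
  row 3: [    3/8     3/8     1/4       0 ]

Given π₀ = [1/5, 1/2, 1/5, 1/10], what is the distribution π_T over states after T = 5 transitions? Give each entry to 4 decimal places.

t=0: π = [0.2000, 0.5000, 0.2000, 0.1000]
t=1: π = [0.2625, 0.1125, 0.3375, 0.2875]
t=2: π = [0.2859, 0.2156, 0.3156, 0.1828]
t=3: π = [0.2729, 0.1795, 0.3201, 0.2275]
t=4: π = [0.2784, 0.1936, 0.3184, 0.2096]
t=5: π = [0.2762, 0.1880, 0.3190, 0.2168]

π = [0.2762, 0.1880, 0.3190, 0.2168]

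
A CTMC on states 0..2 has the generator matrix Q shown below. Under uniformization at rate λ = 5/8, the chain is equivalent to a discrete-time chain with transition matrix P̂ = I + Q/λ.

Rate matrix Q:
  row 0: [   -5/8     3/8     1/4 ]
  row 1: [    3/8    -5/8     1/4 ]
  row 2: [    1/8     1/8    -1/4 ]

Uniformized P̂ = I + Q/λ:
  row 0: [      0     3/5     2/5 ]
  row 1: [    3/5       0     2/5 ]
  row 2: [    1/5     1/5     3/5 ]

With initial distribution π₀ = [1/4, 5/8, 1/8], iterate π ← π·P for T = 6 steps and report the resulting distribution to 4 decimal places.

t=0: π = [0.2500, 0.6250, 0.1250]
t=1: π = [0.4000, 0.1750, 0.4250]
t=2: π = [0.1900, 0.3250, 0.4850]
t=3: π = [0.2920, 0.2110, 0.4970]
t=4: π = [0.2260, 0.2746, 0.4994]
t=5: π = [0.2646, 0.2355, 0.4999]
t=6: π = [0.2413, 0.2588, 0.5000]

π = [0.2413, 0.2588, 0.5000]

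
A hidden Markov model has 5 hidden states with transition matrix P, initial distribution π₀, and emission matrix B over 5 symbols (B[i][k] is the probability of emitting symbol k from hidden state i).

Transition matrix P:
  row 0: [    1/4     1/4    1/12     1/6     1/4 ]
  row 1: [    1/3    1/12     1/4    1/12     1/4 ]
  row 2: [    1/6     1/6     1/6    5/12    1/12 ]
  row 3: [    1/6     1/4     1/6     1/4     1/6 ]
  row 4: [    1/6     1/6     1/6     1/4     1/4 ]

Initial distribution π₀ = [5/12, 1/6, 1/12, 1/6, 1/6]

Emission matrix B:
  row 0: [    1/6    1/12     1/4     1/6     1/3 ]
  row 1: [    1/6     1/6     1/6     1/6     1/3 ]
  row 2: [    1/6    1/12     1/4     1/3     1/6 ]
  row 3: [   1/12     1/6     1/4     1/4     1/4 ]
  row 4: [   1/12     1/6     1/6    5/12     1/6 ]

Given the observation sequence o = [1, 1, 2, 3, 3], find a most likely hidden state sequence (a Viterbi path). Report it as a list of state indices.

t=0: δ = [3.472e-02, 2.778e-02, 6.944e-03, 2.778e-02, 2.778e-02]  (obs o_0=1)
t=1: δ = [7.716e-04, 1.447e-03, 5.787e-04, 1.157e-03, 1.447e-03]  ψ = [1, 0, 1, 3, 0]  (obs o_1=1)
t=2: δ = [1.206e-04, 4.823e-05, 9.042e-05, 9.042e-05, 6.028e-05]  ψ = [1, 3, 1, 4, 1]  (obs o_2=2)
t=3: δ = [5.023e-06, 5.023e-06, 5.023e-06, 9.419e-06, 1.256e-05]  ψ = [0, 0, 2, 2, 0]  (obs o_3=3)
t=4: δ = [3.489e-07, 3.925e-07, 6.977e-07, 7.849e-07, 1.308e-06]  ψ = [4, 3, 4, 4, 4]  (obs o_4=3)
backtrack: best end state = 4; path = [0, 1, 0, 4, 4]

path = [0, 1, 0, 4, 4]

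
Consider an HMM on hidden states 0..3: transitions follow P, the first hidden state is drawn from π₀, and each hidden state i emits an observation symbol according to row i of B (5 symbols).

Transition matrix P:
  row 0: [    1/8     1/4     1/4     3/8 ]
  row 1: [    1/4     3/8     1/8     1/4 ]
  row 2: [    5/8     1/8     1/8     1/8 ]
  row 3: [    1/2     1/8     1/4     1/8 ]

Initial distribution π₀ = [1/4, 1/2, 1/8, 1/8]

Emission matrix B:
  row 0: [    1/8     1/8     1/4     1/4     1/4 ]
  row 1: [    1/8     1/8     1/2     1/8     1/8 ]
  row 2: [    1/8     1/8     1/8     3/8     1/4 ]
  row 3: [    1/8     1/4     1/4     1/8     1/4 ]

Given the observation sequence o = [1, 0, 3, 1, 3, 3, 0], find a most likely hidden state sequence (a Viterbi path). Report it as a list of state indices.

t=0: δ = [3.125e-02, 6.250e-02, 1.562e-02, 3.125e-02]  (obs o_0=1)
t=1: δ = [1.953e-03, 2.930e-03, 9.766e-04, 1.953e-03]  ψ = [1, 1, 0, 1]  (obs o_1=0)
t=2: δ = [2.441e-04, 1.373e-04, 1.831e-04, 9.155e-05]  ψ = [3, 1, 0, 0]  (obs o_2=3)
t=3: δ = [1.431e-05, 7.629e-06, 7.629e-06, 2.289e-05]  ψ = [2, 0, 0, 0]  (obs o_3=1)
t=4: δ = [2.861e-06, 4.470e-07, 2.146e-06, 6.706e-07]  ψ = [3, 0, 3, 0]  (obs o_4=3)
t=5: δ = [3.353e-07, 8.941e-08, 2.682e-07, 1.341e-07]  ψ = [2, 0, 0, 0]  (obs o_5=3)
t=6: δ = [2.095e-08, 1.048e-08, 1.048e-08, 1.572e-08]  ψ = [2, 0, 0, 0]  (obs o_6=0)
backtrack: best end state = 0; path = [1, 3, 0, 3, 0, 2, 0]

path = [1, 3, 0, 3, 0, 2, 0]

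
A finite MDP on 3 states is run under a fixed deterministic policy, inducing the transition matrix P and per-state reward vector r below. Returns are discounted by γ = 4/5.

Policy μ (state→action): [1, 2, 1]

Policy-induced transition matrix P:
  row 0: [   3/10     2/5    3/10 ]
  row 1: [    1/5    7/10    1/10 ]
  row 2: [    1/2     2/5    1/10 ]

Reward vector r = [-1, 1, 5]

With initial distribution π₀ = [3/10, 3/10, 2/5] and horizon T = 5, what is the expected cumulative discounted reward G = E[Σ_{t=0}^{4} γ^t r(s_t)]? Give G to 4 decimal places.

G = 4.4514

t=0: π = [0.3000, 0.3000, 0.4000], E[r] = 2.0000, γ^t·E[r] = 2.000000, running G = 2.000000
t=1: π = [0.3500, 0.4900, 0.1600], E[r] = 0.9400, γ^t·E[r] = 0.752000, running G = 2.752000
t=2: π = [0.2830, 0.5470, 0.1700], E[r] = 1.1140, γ^t·E[r] = 0.712960, running G = 3.464960
t=3: π = [0.2793, 0.5641, 0.1566], E[r] = 1.0678, γ^t·E[r] = 0.546714, running G = 4.011674
t=4: π = [0.2749, 0.5692, 0.1559], E[r] = 1.0736, γ^t·E[r] = 0.439755, running G = 4.451428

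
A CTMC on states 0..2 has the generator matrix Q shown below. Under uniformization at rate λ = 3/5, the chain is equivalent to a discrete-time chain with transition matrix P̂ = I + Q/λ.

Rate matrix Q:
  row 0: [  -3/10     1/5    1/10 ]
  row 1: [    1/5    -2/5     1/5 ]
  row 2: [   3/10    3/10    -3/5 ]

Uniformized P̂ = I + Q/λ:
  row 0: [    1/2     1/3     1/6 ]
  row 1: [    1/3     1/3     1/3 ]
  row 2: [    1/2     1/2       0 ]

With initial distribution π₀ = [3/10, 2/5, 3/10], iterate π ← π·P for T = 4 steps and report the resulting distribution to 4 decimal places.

π = [0.4389, 0.3657, 0.1954]

t=0: π = [0.3000, 0.4000, 0.3000]
t=1: π = [0.4333, 0.3833, 0.1833]
t=2: π = [0.4361, 0.3639, 0.2000]
t=3: π = [0.4394, 0.3667, 0.1940]
t=4: π = [0.4389, 0.3657, 0.1954]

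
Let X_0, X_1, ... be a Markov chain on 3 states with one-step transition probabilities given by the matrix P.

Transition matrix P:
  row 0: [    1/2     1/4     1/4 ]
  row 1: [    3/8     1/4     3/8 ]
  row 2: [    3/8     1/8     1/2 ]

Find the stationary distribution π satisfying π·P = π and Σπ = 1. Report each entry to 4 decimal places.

Balance equations π_j = Σ_i π_i·P[i][j]:
  π_0 = 1/2·π_0 + 3/8·π_1 + 3/8·π_2
  π_1 = 1/4·π_0 + 1/4·π_1 + 1/8·π_2
  normalize: π_0 + π_1 + π_2 = 1
Solving the linear system gives exactly π = [3/7, 10/49, 18/49].

π = [0.4286, 0.2041, 0.3673]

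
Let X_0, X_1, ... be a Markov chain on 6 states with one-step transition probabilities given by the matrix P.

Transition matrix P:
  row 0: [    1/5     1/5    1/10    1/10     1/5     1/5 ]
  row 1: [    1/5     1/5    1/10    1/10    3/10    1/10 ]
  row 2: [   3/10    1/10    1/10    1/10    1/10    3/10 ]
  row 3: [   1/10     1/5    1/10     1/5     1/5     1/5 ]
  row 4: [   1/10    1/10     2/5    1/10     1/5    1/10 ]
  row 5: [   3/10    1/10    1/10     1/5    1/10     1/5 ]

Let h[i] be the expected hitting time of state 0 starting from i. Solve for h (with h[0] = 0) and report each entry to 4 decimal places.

First-step conditioning: h[0] = 0; for i ≠ 0, h[i] = 1 + Σ_k P[i][k]·h[k].
  h[1] = 1 + 1/5·h[1] + 1/10·h[2] + 1/10·h[3] + 3/10·h[4] + 1/10·h[5]
  h[2] = 1 + 1/10·h[1] + 1/10·h[2] + 1/10·h[3] + 1/10·h[4] + 3/10·h[5]
  h[3] = 1 + 1/5·h[1] + 1/10·h[2] + 1/5·h[3] + 1/5·h[4] + 1/5·h[5]
  h[4] = 1 + 1/10·h[1] + 2/5·h[2] + 1/10·h[3] + 1/5·h[4] + 1/10·h[5]
  h[5] = 1 + 1/10·h[1] + 1/10·h[2] + 1/5·h[3] + 1/10·h[4] + 1/5·h[5]
Solving the 5×5 linear system over states ≠ 0 gives exactly h = [0, 46970/9349, 40700/9349, 51315/9349, 49530/9349, 41665/9349] (h[0] = 0 is the target).

h = [0.0000, 5.0241, 4.3534, 5.4888, 5.2979, 4.4566]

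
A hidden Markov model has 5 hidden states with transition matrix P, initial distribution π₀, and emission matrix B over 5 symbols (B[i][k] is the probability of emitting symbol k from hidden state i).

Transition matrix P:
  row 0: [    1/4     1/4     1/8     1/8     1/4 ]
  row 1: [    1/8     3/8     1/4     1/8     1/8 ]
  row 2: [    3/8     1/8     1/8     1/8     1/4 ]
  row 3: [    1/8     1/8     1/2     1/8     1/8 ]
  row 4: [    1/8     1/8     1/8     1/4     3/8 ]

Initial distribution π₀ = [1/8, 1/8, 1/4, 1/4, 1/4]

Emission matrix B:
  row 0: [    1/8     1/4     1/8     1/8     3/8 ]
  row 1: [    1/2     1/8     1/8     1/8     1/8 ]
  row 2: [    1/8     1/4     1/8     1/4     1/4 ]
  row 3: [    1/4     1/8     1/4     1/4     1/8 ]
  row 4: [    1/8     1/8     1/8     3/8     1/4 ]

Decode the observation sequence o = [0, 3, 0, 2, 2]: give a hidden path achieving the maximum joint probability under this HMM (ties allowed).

t=0: δ = [1.562e-02, 6.250e-02, 3.125e-02, 6.250e-02, 3.125e-02]  (obs o_0=0)
t=1: δ = [1.465e-03, 2.930e-03, 7.812e-03, 1.953e-03, 4.395e-03]  ψ = [2, 1, 3, 1, 4]  (obs o_1=3)
t=2: δ = [3.662e-04, 5.493e-04, 1.221e-04, 2.747e-04, 2.441e-04]  ψ = [2, 1, 2, 4, 2]  (obs o_2=0)
t=3: δ = [1.144e-05, 2.575e-05, 1.717e-05, 1.717e-05, 1.144e-05]  ψ = [0, 1, 1, 1, 0]  (obs o_3=2)
t=4: δ = [8.047e-07, 1.207e-06, 1.073e-06, 8.047e-07, 5.364e-07]  ψ = [2, 1, 3, 1, 2]  (obs o_4=2)
backtrack: best end state = 1; path = [1, 1, 1, 1, 1]

path = [1, 1, 1, 1, 1]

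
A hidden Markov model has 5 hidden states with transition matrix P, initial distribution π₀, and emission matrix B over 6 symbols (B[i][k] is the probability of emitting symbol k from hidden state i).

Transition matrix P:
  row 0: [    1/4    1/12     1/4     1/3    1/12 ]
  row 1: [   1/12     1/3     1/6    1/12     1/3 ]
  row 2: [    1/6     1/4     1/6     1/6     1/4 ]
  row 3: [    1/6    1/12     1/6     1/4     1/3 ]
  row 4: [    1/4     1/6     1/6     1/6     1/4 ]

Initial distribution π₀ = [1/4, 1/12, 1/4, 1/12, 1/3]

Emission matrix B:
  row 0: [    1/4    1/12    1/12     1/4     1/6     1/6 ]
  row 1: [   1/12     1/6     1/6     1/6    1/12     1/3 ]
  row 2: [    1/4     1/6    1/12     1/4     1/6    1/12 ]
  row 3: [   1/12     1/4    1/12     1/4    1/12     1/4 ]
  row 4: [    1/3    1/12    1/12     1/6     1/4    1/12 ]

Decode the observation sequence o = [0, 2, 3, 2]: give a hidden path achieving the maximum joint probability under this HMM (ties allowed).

path = [4, 1, 1, 1]

t=0: δ = [6.250e-02, 6.944e-03, 6.250e-02, 6.944e-03, 1.111e-01]  (obs o_0=0)
t=1: δ = [2.315e-03, 3.086e-03, 1.543e-03, 1.736e-03, 2.315e-03]  ψ = [4, 4, 4, 0, 4]  (obs o_1=2)
t=2: δ = [1.447e-04, 1.715e-04, 1.447e-04, 1.929e-04, 1.715e-04]  ψ = [0, 1, 0, 0, 1]  (obs o_2=3)
t=3: δ = [3.572e-06, 9.526e-06, 3.014e-06, 4.019e-06, 5.358e-06]  ψ = [4, 1, 0, 0, 3]  (obs o_3=2)
backtrack: best end state = 1; path = [4, 1, 1, 1]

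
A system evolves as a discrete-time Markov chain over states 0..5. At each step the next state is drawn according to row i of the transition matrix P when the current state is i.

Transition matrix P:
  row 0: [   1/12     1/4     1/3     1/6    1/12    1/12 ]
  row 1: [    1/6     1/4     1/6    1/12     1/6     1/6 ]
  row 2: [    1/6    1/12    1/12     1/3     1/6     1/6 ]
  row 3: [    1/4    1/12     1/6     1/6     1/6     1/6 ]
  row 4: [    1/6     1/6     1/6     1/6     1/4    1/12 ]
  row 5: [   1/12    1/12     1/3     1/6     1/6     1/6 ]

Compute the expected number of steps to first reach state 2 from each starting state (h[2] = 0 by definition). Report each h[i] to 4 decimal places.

First-step conditioning: h[2] = 0; for i ≠ 2, h[i] = 1 + Σ_k P[i][k]·h[k].
  h[0] = 1 + 1/12·h[0] + 1/4·h[1] + 1/6·h[3] + 1/12·h[4] + 1/12·h[5]
  h[1] = 1 + 1/6·h[0] + 1/4·h[1] + 1/12·h[3] + 1/6·h[4] + 1/6·h[5]
  h[3] = 1 + 1/4·h[0] + 1/12·h[1] + 1/6·h[3] + 1/6·h[4] + 1/6·h[5]
  h[4] = 1 + 1/6·h[0] + 1/6·h[1] + 1/6·h[3] + 1/4·h[4] + 1/12·h[5]
  h[5] = 1 + 1/12·h[0] + 1/12·h[1] + 1/6·h[3] + 1/6·h[4] + 1/6·h[5]
Solving the 5×5 linear system over states ≠ 2 gives exactly h = [15972/4021, 18656/4021, 0, 18412/4021, 18898/4021, 15750/4021] (h[2] = 0 is the target).

h = [3.9721, 4.6396, 0.0000, 4.5790, 4.6998, 3.9169]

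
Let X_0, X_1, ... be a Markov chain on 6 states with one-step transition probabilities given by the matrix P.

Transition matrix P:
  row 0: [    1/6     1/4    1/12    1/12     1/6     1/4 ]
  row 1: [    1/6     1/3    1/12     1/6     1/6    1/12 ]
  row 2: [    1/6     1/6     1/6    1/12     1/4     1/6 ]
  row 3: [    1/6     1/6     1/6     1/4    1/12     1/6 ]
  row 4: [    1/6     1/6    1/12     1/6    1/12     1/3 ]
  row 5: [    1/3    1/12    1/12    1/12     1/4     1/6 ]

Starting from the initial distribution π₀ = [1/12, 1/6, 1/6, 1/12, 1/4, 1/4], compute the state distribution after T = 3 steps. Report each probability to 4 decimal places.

π = [0.1997, 0.1997, 0.1032, 0.1361, 0.1666, 0.1947]

t=0: π = [0.0833, 0.1667, 0.1667, 0.0833, 0.2500, 0.2500]
t=1: π = [0.2083, 0.1806, 0.1042, 0.1319, 0.1736, 0.2014]
t=2: π = [0.2002, 0.1973, 0.1030, 0.1348, 0.1667, 0.1979]
t=3: π = [0.1997, 0.1997, 0.1032, 0.1361, 0.1666, 0.1947]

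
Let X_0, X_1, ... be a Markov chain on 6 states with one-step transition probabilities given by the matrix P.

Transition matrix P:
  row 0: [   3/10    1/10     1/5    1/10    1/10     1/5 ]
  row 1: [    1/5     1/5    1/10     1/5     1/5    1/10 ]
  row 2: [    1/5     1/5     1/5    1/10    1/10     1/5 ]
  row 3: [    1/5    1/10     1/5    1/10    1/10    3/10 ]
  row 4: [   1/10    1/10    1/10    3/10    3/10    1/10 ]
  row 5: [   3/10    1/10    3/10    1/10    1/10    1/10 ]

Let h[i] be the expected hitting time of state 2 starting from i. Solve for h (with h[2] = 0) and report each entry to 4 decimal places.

First-step conditioning: h[2] = 0; for i ≠ 2, h[i] = 1 + Σ_k P[i][k]·h[k].
  h[0] = 1 + 3/10·h[0] + 1/10·h[1] + 1/10·h[3] + 1/10·h[4] + 1/5·h[5]
  h[1] = 1 + 1/5·h[0] + 1/5·h[1] + 1/5·h[3] + 1/5·h[4] + 1/10·h[5]
  h[3] = 1 + 1/5·h[0] + 1/10·h[1] + 1/10·h[3] + 1/10·h[4] + 3/10·h[5]
  h[4] = 1 + 1/10·h[0] + 1/10·h[1] + 3/10·h[3] + 3/10·h[4] + 1/10·h[5]
  h[5] = 1 + 3/10·h[0] + 1/10·h[1] + 1/10·h[3] + 1/10·h[4] + 1/10·h[5]
Solving the 5×5 linear system over states ≠ 2 gives exactly h = [3960/761, 4495/761, 0, 3924/761, 4491/761, 3600/761] (h[2] = 0 is the target).

h = [5.2037, 5.9067, 0.0000, 5.1564, 5.9014, 4.7306]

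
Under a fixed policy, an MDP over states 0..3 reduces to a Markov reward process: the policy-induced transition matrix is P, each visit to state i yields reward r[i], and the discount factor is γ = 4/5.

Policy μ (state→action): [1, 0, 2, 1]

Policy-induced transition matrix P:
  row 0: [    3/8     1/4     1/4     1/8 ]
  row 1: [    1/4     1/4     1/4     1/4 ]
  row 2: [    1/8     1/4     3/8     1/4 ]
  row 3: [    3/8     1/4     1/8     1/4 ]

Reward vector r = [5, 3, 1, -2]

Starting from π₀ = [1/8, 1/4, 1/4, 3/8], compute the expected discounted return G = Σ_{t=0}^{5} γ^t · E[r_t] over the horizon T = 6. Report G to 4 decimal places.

t=0: π = [0.1250, 0.2500, 0.2500, 0.3750], E[r] = 0.8750, γ^t·E[r] = 0.875000, running G = 0.875000
t=1: π = [0.2813, 0.2500, 0.2344, 0.2344], E[r] = 1.9219, γ^t·E[r] = 1.537500, running G = 2.412500
t=2: π = [0.2852, 0.2500, 0.2500, 0.2148], E[r] = 1.9961, γ^t·E[r] = 1.277500, running G = 3.690000
t=3: π = [0.2813, 0.2500, 0.2544, 0.2144], E[r] = 1.9819, γ^t·E[r] = 1.014750, running G = 4.704750
t=4: π = [0.2802, 0.2500, 0.2550, 0.2148], E[r] = 1.9761, γ^t·E[r] = 0.809400, running G = 5.514150
t=5: π = [0.2800, 0.2500, 0.2550, 0.2150], E[r] = 1.9751, γ^t·E[r] = 0.647185, running G = 6.161335

G = 6.1613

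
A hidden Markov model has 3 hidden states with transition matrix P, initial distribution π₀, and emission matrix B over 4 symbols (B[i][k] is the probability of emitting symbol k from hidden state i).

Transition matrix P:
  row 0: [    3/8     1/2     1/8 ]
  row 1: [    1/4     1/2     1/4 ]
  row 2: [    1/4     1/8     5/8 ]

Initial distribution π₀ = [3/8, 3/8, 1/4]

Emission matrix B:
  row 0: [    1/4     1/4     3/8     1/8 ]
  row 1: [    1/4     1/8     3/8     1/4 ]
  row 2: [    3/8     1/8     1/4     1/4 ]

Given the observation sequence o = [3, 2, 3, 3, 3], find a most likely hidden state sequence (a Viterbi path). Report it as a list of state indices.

t=0: δ = [4.688e-02, 9.375e-02, 6.250e-02]  (obs o_0=3)
t=1: δ = [8.789e-03, 1.758e-02, 9.766e-03]  ψ = [1, 1, 2]  (obs o_1=2)
t=2: δ = [5.493e-04, 2.197e-03, 1.526e-03]  ψ = [1, 1, 2]  (obs o_2=3)
t=3: δ = [6.866e-05, 2.747e-04, 2.384e-04]  ψ = [1, 1, 2]  (obs o_3=3)
t=4: δ = [8.583e-06, 3.433e-05, 3.725e-05]  ψ = [1, 1, 2]  (obs o_4=3)
backtrack: best end state = 2; path = [2, 2, 2, 2, 2]

path = [2, 2, 2, 2, 2]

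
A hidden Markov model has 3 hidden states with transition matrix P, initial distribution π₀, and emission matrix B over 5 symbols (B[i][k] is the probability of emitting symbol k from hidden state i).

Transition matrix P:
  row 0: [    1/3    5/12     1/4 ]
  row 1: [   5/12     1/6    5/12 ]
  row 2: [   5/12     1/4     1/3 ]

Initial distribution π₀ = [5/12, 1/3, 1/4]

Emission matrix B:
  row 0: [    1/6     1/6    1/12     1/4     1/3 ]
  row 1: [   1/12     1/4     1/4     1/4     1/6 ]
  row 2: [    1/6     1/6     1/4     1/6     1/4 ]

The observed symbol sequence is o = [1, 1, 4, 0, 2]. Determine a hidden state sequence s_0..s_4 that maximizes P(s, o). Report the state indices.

path = [0, 1, 0, 0, 1]

t=0: δ = [6.944e-02, 8.333e-02, 4.167e-02]  (obs o_0=1)
t=1: δ = [5.787e-03, 7.234e-03, 5.787e-03]  ψ = [1, 0, 1]  (obs o_1=1)
t=2: δ = [1.005e-03, 4.019e-04, 7.535e-04]  ψ = [1, 0, 1]  (obs o_2=4)
t=3: δ = [5.582e-05, 3.489e-05, 4.186e-05]  ψ = [0, 0, 0]  (obs o_3=0)
t=4: δ = [1.550e-06, 5.814e-06, 3.634e-06]  ψ = [0, 0, 1]  (obs o_4=2)
backtrack: best end state = 1; path = [0, 1, 0, 0, 1]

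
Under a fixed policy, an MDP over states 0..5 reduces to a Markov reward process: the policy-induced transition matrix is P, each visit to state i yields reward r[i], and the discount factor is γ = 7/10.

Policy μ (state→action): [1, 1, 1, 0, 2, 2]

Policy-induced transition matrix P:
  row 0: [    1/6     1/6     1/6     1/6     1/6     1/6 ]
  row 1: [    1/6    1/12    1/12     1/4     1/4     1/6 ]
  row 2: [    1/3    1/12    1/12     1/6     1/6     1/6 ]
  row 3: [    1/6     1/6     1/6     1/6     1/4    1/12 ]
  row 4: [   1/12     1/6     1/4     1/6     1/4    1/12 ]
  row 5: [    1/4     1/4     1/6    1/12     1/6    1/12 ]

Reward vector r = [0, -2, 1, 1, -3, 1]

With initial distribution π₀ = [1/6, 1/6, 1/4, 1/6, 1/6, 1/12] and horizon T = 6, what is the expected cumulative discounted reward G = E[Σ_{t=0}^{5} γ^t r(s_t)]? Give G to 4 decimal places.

t=0: π = [0.1667, 0.1667, 0.2500, 0.1667, 0.1667, 0.0833], E[r] = -0.3333, γ^t·E[r] = -0.333333, running G = -0.333333
t=1: π = [0.2014, 0.1389, 0.1458, 0.1736, 0.2083, 0.1319], E[r] = -0.4514, γ^t·E[r] = -0.315972, running G = -0.649306
t=2: π = [0.1846, 0.1539, 0.1603, 0.1672, 0.2101, 0.1238], E[r] = -0.4867, γ^t·E[r] = -0.238478, running G = -0.887784
t=3: π = [0.1862, 0.1508, 0.1580, 0.1692, 0.2109, 0.1249], E[r] = -0.4823, γ^t·E[r] = -0.165446, running G = -1.053229
t=4: π = [0.1858, 0.1513, 0.1585, 0.1688, 0.2109, 0.1246], E[r] = -0.4835, γ^t·E[r] = -0.116087, running G = -1.169317
t=5: π = [0.1859, 0.1512, 0.1584, 0.1689, 0.2109, 0.1246], E[r] = -0.4833, γ^t·E[r] = -0.081222, running G = -1.250539

G = -1.2505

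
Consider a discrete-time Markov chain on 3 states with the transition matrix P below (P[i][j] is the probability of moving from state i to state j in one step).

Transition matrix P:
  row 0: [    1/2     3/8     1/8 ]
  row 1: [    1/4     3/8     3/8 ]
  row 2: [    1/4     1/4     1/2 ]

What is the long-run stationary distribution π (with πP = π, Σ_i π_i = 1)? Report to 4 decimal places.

Balance equations π_j = Σ_i π_i·P[i][j]:
  π_0 = 1/2·π_0 + 1/4·π_1 + 1/4·π_2
  π_1 = 3/8·π_0 + 3/8·π_1 + 1/4·π_2
  normalize: π_0 + π_1 + π_2 = 1
Solving the linear system gives exactly π = [1/3, 1/3, 1/3].

π = [0.3333, 0.3333, 0.3333]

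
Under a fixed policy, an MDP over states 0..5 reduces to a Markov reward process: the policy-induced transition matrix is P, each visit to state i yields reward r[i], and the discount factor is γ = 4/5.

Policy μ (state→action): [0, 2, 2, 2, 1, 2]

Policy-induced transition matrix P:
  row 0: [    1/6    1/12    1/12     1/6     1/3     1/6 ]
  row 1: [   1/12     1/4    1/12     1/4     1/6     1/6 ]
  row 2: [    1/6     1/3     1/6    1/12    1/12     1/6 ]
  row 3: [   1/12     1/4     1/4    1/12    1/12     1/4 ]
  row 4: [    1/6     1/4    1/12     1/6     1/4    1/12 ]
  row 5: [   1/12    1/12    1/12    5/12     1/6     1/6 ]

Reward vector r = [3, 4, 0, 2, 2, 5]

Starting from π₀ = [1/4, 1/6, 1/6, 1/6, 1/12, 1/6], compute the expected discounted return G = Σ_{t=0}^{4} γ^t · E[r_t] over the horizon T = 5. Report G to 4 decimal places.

t=0: π = [0.2500, 0.1667, 0.1667, 0.1667, 0.0833, 0.1667], E[r] = 2.7500, γ^t·E[r] = 2.750000, running G = 2.750000
t=1: π = [0.1250, 0.1944, 0.1250, 0.1944, 0.1875, 0.1736], E[r] = 2.7847, γ^t·E[r] = 2.227778, running G = 4.977778
t=2: π = [0.1198, 0.2106, 0.1262, 0.1997, 0.1765, 0.1672], E[r] = 2.7905, γ^t·E[r] = 1.785926, running G = 6.763704
t=3: π = [0.1185, 0.2127, 0.1271, 0.1989, 0.1742, 0.1686], E[r] = 2.7954, γ^t·E[r] = 1.431259, running G = 8.194963
t=4: π = [0.1183, 0.2127, 0.1271, 0.1994, 0.1738, 0.1687], E[r] = 2.7958, γ^t·E[r] = 1.145169, running G = 9.340132

G = 9.3401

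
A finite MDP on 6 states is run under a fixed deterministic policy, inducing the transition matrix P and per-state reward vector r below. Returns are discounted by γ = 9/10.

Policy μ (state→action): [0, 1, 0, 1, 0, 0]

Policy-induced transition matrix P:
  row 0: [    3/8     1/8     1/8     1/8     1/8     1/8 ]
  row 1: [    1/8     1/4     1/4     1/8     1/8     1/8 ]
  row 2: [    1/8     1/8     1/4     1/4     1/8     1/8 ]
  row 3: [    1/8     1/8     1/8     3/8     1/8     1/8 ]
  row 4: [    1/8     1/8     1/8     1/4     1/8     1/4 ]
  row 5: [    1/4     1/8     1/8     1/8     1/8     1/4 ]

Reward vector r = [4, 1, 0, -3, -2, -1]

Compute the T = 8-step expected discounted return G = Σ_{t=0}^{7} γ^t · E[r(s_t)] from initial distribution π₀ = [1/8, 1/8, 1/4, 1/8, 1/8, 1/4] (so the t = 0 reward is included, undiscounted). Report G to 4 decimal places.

t=0: π = [0.1250, 0.1250, 0.2500, 0.1250, 0.1250, 0.2500], E[r] = -0.2500, γ^t·E[r] = -0.250000, running G = -0.250000
t=1: π = [0.1875, 0.1406, 0.1719, 0.2031, 0.1250, 0.1719], E[r] = -0.1406, γ^t·E[r] = -0.126563, running G = -0.376563
t=2: π = [0.1934, 0.1426, 0.1641, 0.2129, 0.1250, 0.1621], E[r] = -0.1348, γ^t·E[r] = -0.109160, running G = -0.485723
t=3: π = [0.1936, 0.1428, 0.1633, 0.2144, 0.1250, 0.1609], E[r] = -0.1367, γ^t·E[r] = -0.099668, running G = -0.585391
t=4: π = [0.1935, 0.1429, 0.1633, 0.2146, 0.1250, 0.1607], E[r] = -0.1377, γ^t·E[r] = -0.090362, running G = -0.675753
t=5: π = [0.1935, 0.1429, 0.1633, 0.2147, 0.1250, 0.1607], E[r] = -0.1381, γ^t·E[r] = -0.081519, running G = -0.757272
t=6: π = [0.1935, 0.1429, 0.1633, 0.2147, 0.1250, 0.1607], E[r] = -0.1381, γ^t·E[r] = -0.073417, running G = -0.830689
t=7: π = [0.1935, 0.1429, 0.1633, 0.2147, 0.1250, 0.1607], E[r] = -0.1382, γ^t·E[r] = -0.066087, running G = -0.896776

G = -0.8968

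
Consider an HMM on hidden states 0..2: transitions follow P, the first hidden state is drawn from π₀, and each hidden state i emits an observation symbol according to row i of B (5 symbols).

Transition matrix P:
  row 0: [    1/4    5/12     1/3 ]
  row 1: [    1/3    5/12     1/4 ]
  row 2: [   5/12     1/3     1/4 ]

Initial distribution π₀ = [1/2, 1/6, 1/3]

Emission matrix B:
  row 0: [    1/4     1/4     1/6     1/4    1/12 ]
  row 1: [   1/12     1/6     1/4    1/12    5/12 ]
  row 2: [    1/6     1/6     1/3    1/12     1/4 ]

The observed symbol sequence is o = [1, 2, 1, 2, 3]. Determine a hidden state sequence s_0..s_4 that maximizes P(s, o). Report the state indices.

t=0: δ = [1.250e-01, 2.778e-02, 5.556e-02]  (obs o_0=1)
t=1: δ = [5.208e-03, 1.302e-02, 1.389e-02]  ψ = [0, 0, 0]  (obs o_1=2)
t=2: δ = [1.447e-03, 9.042e-04, 5.787e-04]  ψ = [2, 1, 2]  (obs o_2=1)
t=3: δ = [6.028e-05, 1.507e-04, 1.608e-04]  ψ = [0, 0, 0]  (obs o_3=2)
t=4: δ = [1.674e-05, 5.233e-06, 3.349e-06]  ψ = [2, 1, 2]  (obs o_4=3)
backtrack: best end state = 0; path = [0, 2, 0, 2, 0]

path = [0, 2, 0, 2, 0]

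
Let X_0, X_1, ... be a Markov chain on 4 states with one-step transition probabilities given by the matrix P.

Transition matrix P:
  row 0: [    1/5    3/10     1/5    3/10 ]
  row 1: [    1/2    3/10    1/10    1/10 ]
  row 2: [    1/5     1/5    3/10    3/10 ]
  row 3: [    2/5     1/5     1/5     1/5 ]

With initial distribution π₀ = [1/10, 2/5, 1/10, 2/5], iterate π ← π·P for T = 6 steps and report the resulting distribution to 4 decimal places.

π = [0.3226, 0.2581, 0.1935, 0.2258]

t=0: π = [0.1000, 0.4000, 0.1000, 0.4000]
t=1: π = [0.4000, 0.2500, 0.1700, 0.1800]
t=2: π = [0.3110, 0.2650, 0.1920, 0.2320]
t=3: π = [0.3259, 0.2576, 0.1927, 0.2238]
t=4: π = [0.3220, 0.2584, 0.1935, 0.2261]
t=5: π = [0.3227, 0.2580, 0.1935, 0.2257]
t=6: π = [0.3226, 0.2581, 0.1935, 0.2258]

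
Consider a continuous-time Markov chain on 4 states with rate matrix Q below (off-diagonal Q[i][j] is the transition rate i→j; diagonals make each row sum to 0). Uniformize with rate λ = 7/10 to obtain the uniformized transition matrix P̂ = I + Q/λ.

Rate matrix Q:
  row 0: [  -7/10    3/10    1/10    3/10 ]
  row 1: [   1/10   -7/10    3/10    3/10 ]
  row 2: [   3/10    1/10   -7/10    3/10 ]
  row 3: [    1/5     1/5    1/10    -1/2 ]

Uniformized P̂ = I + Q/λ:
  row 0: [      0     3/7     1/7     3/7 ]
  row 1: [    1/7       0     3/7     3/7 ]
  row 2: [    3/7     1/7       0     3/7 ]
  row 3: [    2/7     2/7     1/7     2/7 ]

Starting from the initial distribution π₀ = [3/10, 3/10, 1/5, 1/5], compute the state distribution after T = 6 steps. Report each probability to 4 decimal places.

π = [0.2170, 0.2262, 0.1818, 0.3750]

t=0: π = [0.3000, 0.3000, 0.2000, 0.2000]
t=1: π = [0.1857, 0.2143, 0.2000, 0.4000]
t=2: π = [0.2306, 0.2224, 0.1755, 0.3714]
t=3: π = [0.2131, 0.2300, 0.1813, 0.3755]
t=4: π = [0.2179, 0.2245, 0.1827, 0.3749]
t=5: π = [0.2175, 0.2266, 0.1809, 0.3750]
t=6: π = [0.2170, 0.2262, 0.1818, 0.3750]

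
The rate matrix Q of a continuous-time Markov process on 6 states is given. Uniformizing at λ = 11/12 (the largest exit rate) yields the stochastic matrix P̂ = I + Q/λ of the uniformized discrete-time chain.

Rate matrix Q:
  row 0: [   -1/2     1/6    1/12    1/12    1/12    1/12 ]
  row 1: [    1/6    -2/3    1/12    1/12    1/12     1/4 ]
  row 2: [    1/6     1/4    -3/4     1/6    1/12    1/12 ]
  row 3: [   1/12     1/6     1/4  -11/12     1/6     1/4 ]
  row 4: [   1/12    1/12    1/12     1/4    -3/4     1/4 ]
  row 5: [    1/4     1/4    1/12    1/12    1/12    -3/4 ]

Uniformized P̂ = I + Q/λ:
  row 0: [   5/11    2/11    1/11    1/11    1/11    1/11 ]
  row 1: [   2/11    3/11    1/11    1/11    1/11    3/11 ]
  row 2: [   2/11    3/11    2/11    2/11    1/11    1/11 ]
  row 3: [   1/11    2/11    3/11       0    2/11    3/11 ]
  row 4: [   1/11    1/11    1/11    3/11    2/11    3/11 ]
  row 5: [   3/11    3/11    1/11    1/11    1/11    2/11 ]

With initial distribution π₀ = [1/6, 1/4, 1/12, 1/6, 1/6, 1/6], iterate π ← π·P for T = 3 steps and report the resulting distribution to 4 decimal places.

π = [0.2434, 0.2203, 0.1229, 0.1121, 0.1115, 0.1897]

t=0: π = [0.1667, 0.2500, 0.0833, 0.1667, 0.1667, 0.1667]
t=1: π = [0.2121, 0.2121, 0.1288, 0.1136, 0.1212, 0.2121]
t=2: π = [0.2376, 0.2211, 0.1233, 0.1143, 0.1123, 0.1915]
t=3: π = [0.2434, 0.2203, 0.1229, 0.1121, 0.1115, 0.1897]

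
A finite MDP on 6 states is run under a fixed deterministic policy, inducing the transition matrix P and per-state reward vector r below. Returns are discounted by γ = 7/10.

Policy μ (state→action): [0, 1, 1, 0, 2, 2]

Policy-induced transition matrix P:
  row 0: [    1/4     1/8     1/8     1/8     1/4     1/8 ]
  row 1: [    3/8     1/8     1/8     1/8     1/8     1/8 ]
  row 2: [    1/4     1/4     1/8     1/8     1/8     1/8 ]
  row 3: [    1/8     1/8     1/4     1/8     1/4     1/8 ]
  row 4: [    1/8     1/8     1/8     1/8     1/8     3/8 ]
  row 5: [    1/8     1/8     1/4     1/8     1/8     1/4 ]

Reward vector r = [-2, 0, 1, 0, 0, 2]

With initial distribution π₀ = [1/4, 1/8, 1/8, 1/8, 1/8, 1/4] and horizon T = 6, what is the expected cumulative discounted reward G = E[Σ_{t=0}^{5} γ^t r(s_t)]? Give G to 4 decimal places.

G = 0.3857

t=0: π = [0.2500, 0.1250, 0.1250, 0.1250, 0.1250, 0.2500], E[r] = 0.1250, γ^t·E[r] = 0.125000, running G = 0.125000
t=1: π = [0.2031, 0.1406, 0.1719, 0.1250, 0.1719, 0.1875], E[r] = 0.1406, γ^t·E[r] = 0.098438, running G = 0.223438
t=2: π = [0.2070, 0.1465, 0.1641, 0.1250, 0.1660, 0.1914], E[r] = 0.1328, γ^t·E[r] = 0.065078, running G = 0.288516
t=3: π = [0.2080, 0.1455, 0.1646, 0.1250, 0.1665, 0.1904], E[r] = 0.1294, γ^t·E[r] = 0.044382, running G = 0.332898
t=4: π = [0.2079, 0.1456, 0.1644, 0.1250, 0.1666, 0.1904], E[r] = 0.1294, γ^t·E[r] = 0.031068, running G = 0.363966
t=5: π = [0.2079, 0.1456, 0.1644, 0.1250, 0.1666, 0.1905], E[r] = 0.1295, γ^t·E[r] = 0.021760, running G = 0.385726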